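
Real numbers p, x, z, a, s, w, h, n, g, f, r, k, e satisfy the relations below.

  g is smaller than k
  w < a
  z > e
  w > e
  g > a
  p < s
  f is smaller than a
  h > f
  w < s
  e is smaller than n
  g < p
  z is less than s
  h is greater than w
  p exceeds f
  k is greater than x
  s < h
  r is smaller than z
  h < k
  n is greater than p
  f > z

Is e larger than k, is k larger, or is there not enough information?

e < w and w < a give e < a.
With a < g: e < w < a < g.
Then g < p extends the chain to p.
With p < s: e < w < a < g < p < s.
With s < h: e < w < a < g < p < s < h.
Then h < k extends the chain to k.
So k is larger.

k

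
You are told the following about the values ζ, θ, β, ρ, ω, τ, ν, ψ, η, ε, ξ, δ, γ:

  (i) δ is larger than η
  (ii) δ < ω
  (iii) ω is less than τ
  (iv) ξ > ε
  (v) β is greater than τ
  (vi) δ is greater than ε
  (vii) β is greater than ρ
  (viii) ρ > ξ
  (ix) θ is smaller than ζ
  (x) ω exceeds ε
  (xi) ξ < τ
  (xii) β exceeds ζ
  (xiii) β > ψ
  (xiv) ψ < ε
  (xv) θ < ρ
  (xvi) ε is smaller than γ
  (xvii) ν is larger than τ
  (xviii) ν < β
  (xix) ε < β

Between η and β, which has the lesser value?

The relevant relations are η < δ; δ < ω; ω < τ; τ < ν; ν < β.
Together: η < δ < ω < τ < ν < β.
So η < β; η is the smaller of the two.

η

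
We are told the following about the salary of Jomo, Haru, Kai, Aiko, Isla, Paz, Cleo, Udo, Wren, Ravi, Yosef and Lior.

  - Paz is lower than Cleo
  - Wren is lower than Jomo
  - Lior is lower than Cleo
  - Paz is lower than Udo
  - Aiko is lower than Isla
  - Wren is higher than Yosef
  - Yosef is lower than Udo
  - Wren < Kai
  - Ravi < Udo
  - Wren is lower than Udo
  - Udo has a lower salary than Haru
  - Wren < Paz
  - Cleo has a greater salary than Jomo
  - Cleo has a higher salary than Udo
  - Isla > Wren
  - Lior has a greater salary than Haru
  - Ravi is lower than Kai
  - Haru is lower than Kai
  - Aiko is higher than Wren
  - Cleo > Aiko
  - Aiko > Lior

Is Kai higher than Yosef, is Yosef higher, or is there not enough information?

Kai

Link the given pairs in sequence: Yosef < Wren; Wren < Paz; Paz < Udo; Udo < Haru; Haru < Kai.
Together: Yosef < Wren < Paz < Udo < Haru < Kai.
So Kai is higher.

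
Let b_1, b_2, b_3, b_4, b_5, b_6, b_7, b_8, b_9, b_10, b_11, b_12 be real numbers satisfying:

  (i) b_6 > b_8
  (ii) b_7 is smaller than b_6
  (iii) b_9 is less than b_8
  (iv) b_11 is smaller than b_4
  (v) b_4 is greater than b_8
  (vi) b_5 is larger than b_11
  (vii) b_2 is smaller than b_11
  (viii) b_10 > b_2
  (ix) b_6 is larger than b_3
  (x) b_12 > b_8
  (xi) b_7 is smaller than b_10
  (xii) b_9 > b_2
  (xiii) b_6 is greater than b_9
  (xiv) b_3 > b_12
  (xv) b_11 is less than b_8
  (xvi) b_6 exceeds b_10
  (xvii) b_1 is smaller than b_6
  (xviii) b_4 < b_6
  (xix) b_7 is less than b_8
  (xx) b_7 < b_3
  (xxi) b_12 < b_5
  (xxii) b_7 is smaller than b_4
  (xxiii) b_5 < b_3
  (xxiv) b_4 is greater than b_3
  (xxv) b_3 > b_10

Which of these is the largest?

b_6

b_2 is not greatest since b_2 < b_10; b_7 is not greatest since b_7 < b_4; b_10 is not greatest since b_10 < b_6; b_11 is not greatest since b_11 < b_5; b_9 is not greatest since b_9 < b_8; b_8 is not greatest since b_8 < b_12; b_12 is not greatest since b_12 < b_3; b_5 is not greatest since b_5 < b_3; b_3 is not greatest since b_3 < b_4; b_4 is not greatest since b_4 < b_6; b_1 is not greatest since b_1 < b_6.
Only b_6 has nothing above it, so b_6 is the largest.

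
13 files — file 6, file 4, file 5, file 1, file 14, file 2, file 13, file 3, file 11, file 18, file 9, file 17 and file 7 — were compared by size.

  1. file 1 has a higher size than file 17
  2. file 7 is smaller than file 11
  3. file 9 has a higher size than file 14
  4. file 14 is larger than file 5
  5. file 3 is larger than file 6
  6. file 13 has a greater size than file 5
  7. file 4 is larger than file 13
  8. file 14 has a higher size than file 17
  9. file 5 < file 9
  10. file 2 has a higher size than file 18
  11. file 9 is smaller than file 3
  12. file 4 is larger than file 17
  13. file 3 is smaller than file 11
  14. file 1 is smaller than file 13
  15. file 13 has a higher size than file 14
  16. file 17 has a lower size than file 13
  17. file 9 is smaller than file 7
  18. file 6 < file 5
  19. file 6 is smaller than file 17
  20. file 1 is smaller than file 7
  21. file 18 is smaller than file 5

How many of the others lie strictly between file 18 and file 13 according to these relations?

2

The relations place file 18 below file 13. An element lies strictly between them when it is forced above file 18 and also forced below file 13.
Above file 18: {file 5, file 14, file 9, file 3, file 2, file 4, file 7, file 11}. Below file 13: {file 6, file 17, file 1, file 5, file 14}.
Intersection: {file 5, file 14} — 2.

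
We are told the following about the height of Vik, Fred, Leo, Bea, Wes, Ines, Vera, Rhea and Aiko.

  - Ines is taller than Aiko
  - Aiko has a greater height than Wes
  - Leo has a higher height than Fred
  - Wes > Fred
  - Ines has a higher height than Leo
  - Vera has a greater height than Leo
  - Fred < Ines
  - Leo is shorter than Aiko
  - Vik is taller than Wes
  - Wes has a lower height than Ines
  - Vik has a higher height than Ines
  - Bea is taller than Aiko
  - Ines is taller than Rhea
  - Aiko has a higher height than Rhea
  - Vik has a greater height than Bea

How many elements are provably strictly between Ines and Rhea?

The relations place Rhea below Ines. An element lies strictly between them when it is forced above Rhea and also forced below Ines.
Above Rhea: {Aiko, Bea, Vik}. Below Ines: {Fred, Leo, Wes, Aiko}.
Intersection: {Aiko} — 1.

1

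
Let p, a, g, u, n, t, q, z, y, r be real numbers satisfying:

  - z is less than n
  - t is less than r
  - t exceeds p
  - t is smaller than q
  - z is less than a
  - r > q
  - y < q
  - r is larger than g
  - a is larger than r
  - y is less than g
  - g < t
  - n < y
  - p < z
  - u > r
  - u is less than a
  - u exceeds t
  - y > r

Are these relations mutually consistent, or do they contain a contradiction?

inconsistent

We have r < y stated directly, yet also y < g < t < q < r by chaining the others — so y < r. Contradiction.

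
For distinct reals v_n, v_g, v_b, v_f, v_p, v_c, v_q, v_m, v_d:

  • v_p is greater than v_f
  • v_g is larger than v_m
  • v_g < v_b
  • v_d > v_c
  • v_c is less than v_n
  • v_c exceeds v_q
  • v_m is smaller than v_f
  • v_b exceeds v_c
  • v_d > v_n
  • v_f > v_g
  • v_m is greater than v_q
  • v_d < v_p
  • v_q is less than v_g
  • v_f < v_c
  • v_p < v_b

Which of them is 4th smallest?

v_f

The consecutive relations fix a unique order: v_q < v_m < v_g < v_f < v_c < v_n < v_d < v_p < v_b.
The 4th smallest is v_f.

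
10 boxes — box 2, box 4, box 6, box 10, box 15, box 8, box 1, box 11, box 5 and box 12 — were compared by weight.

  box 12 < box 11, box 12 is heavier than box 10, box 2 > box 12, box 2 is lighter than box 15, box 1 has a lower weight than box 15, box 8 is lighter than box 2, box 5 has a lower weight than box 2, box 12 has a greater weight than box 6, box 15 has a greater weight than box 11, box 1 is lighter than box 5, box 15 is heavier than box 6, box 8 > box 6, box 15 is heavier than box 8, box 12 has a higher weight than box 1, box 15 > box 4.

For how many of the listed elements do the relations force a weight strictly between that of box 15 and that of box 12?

2

Chaining upward from box 12 reaches: box 11, box 2.
Chaining downward from box 15 reaches: box 6, box 1, box 10, box 8, box 5, box 11, box 4, box 2.
Strictly between box 12 and box 15 are those in both lists: box 11, box 2 — 2 elements.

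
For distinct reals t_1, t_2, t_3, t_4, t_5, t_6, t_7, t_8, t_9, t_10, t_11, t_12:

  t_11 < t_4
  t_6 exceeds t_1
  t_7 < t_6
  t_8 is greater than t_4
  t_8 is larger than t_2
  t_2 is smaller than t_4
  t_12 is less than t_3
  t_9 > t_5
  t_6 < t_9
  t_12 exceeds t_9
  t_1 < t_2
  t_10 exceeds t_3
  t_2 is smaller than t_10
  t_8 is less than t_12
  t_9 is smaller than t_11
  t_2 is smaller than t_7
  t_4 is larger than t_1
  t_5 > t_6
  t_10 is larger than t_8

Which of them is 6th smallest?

The consecutive relations fix a unique order: t_1 < t_2 < t_7 < t_6 < t_5 < t_9 < t_11 < t_4 < t_8 < t_12 < t_3 < t_10.
The 6th smallest is t_9.

t_9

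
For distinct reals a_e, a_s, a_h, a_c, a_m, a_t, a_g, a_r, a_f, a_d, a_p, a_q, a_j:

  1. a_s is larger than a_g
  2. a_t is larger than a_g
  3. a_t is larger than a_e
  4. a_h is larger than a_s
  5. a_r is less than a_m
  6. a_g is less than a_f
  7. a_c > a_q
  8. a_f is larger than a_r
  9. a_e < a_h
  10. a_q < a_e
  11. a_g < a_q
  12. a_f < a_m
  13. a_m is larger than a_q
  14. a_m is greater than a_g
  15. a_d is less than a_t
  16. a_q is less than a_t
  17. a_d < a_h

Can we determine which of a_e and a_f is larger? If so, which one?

Following every chain through a_e: above a_e we get a_h, a_t; below a_e we get a_g, a_q.
a_f is not reached, and no chain runs the other way from a_f to a_e.
So the given relations leave the order of a_e and a_f undetermined.

undetermined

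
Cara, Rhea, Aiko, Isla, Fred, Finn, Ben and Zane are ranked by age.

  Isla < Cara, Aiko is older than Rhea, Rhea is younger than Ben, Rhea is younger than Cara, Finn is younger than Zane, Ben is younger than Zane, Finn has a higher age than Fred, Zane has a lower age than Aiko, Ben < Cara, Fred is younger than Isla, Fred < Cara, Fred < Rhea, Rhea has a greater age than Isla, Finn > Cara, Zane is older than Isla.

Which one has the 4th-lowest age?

Ben

Piecing the relations together gives one ordering: Fred < Isla < Rhea < Ben < Cara < Finn < Zane < Aiko.
The 4th smallest is Ben.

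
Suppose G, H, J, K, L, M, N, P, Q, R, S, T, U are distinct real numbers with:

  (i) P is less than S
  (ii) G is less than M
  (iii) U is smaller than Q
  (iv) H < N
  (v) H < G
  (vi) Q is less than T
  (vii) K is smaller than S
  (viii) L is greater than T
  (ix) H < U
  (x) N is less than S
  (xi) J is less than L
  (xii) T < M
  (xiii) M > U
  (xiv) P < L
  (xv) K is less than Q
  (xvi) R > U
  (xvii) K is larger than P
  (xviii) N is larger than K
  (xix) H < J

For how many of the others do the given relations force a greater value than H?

10

From H the given relations immediately reach J, N, G, U.
From those, R, S, Q, L, M — 9 in total.
From those, T — 10 in total.
No other element is forced above H by the given relations, so the count is 10.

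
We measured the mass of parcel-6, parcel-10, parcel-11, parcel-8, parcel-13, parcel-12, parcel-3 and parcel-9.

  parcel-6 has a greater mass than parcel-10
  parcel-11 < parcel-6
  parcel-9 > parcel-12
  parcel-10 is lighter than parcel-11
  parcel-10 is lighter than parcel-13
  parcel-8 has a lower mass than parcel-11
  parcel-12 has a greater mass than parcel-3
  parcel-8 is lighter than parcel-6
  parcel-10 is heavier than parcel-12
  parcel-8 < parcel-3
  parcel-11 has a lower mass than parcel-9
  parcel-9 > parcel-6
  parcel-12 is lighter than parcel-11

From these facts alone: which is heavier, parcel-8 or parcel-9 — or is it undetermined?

Link the given pairs in sequence: parcel-8 < parcel-3; parcel-3 < parcel-12; parcel-12 < parcel-10; parcel-10 < parcel-6; parcel-6 < parcel-9.
Together: parcel-8 < parcel-3 < parcel-12 < parcel-10 < parcel-6 < parcel-9.
So parcel-9 is heavier.

parcel-9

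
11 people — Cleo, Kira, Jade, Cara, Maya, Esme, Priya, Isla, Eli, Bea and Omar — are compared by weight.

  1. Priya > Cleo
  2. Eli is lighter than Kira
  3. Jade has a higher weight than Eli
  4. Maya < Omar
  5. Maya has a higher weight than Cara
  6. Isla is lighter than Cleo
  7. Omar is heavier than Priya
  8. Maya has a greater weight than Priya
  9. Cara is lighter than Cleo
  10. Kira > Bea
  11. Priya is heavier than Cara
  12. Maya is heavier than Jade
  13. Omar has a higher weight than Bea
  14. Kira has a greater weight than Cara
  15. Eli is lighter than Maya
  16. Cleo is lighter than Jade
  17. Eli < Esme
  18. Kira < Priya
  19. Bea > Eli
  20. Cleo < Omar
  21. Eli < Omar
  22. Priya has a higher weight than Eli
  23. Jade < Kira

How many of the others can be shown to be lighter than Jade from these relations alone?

4

From Jade the given relations immediately reach Eli, Cleo.
From those, Isla, Cara — 4 in total.
Nothing else is reachable below Jade; 4 in all.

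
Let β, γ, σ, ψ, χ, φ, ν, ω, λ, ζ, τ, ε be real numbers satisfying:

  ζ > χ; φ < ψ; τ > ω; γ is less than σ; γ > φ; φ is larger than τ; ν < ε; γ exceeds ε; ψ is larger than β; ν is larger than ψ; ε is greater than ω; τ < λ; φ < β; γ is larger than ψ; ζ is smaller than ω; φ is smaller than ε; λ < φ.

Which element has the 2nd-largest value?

γ

The consecutive relations fix a unique order: χ < ζ < ω < τ < λ < φ < β < ψ < ν < ε < γ < σ.
Counting 2 from the largest end gives γ.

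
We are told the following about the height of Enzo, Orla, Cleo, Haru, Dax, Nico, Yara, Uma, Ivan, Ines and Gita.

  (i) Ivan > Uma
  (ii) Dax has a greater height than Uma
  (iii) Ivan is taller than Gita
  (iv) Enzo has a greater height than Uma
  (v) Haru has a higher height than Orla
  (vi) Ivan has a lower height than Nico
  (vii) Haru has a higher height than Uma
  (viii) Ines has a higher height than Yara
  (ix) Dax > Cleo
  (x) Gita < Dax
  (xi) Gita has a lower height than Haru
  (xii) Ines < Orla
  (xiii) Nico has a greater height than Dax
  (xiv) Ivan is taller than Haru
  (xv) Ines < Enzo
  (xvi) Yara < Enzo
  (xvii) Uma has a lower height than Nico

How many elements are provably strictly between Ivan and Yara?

3

The relations place Yara below Ivan. An element lies strictly between them when it is forced above Yara and also forced below Ivan.
Above Yara: {Ines, Orla, Haru, Enzo, Nico}. Below Ivan: {Uma, Gita, Ines, Orla, Haru}.
Intersection: {Ines, Orla, Haru} — 3.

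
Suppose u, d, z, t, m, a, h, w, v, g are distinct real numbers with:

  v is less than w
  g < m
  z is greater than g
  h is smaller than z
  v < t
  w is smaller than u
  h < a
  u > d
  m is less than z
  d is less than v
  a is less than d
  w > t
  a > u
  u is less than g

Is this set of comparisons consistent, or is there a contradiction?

We have u < a stated directly, yet also a < d < v < t < w < u by chaining the others — so a < u. Contradiction.

inconsistent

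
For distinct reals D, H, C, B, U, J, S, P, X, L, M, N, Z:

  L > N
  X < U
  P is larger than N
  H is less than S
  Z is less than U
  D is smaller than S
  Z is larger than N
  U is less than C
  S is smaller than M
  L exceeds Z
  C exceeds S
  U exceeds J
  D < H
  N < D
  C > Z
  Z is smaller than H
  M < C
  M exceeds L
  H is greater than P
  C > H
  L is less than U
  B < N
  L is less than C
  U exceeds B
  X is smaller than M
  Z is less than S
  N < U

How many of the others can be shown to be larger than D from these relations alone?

4

Directly above D: H, S.
One step further: M, C (4 so far).
No other element is forced above D by the given relations, so the count is 4.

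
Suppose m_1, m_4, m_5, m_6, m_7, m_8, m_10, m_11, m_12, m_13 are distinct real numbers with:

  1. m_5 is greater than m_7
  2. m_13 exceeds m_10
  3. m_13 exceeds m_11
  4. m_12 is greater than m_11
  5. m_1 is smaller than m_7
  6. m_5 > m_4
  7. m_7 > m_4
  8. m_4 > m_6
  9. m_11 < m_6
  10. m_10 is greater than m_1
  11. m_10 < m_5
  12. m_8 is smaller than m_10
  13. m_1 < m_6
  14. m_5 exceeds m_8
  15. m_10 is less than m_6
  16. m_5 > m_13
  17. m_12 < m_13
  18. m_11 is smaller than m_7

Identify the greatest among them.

Chaining downward from m_5: directly below it, m_8, m_10, m_13, m_4, m_7; then m_11, m_12, m_1, m_6.
That covers every other element, and nothing is given above m_5, so m_5 is the greatest.

m_5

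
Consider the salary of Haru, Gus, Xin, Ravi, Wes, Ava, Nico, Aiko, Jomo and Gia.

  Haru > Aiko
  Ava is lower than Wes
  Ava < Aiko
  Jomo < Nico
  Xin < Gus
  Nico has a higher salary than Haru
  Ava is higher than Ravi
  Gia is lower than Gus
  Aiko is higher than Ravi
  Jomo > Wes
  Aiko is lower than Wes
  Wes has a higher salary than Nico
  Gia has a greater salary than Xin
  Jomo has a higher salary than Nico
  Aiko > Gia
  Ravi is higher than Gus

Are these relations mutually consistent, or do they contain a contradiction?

inconsistent

Chaining the given relations yields Nico < Wes < Jomo, so Nico < Jomo. But one relation states Jomo < Nico. These cannot both hold.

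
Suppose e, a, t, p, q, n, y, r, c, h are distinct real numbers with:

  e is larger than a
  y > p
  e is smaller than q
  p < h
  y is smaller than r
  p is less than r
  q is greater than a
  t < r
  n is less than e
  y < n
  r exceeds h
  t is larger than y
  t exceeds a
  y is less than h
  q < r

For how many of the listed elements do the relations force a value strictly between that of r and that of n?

The relations place n below r. An element lies strictly between them when it is forced above n and also forced below r.
Above n: {e, q}. Below r: {p, a, y, t, h, e, q}.
Intersection: {e, q} — 2.

2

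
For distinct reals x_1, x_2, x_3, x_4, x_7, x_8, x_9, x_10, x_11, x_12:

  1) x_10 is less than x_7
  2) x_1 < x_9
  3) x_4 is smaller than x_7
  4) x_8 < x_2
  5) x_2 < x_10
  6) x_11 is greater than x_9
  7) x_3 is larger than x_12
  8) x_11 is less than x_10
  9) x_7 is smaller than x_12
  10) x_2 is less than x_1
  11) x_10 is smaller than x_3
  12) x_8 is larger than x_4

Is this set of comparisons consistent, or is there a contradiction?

The single ordering x_4 < x_8 < x_2 < x_1 < x_9 < x_11 < x_10 < x_7 < x_12 < x_3 satisfies every listed relation, so no contradiction arises.

consistent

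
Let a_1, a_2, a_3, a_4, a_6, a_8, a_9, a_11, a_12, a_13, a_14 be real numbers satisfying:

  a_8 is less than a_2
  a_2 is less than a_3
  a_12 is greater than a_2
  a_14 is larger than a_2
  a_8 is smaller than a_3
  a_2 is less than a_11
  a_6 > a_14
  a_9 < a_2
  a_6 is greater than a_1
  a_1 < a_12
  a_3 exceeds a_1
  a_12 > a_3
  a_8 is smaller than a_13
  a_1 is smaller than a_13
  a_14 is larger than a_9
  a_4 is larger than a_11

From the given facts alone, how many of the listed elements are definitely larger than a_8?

Directly above a_8: a_2, a_13, a_3.
One step further: a_14, a_11, a_12 (6 so far).
One step further: a_6, a_4 (8 so far).
No other element is forced above a_8 by the given relations, so the count is 8.

8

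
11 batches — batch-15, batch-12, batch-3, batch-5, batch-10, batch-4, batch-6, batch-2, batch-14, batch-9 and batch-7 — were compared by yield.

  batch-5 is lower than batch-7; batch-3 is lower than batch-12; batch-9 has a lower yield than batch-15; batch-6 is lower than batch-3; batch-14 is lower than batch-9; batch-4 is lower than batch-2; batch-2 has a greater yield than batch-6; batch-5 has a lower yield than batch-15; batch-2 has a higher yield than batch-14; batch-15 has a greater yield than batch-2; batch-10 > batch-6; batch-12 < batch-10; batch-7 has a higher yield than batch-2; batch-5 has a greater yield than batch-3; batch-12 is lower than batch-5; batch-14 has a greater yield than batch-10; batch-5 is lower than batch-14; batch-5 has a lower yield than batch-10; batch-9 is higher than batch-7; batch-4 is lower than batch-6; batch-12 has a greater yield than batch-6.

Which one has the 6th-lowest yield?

batch-10

Chaining the given pairs: batch-4 < batch-6 < batch-3 < batch-12 < batch-5 < batch-10 < batch-14 < batch-2 < batch-7 < batch-9 < batch-15.
Counting 6 from the smallest end gives batch-10.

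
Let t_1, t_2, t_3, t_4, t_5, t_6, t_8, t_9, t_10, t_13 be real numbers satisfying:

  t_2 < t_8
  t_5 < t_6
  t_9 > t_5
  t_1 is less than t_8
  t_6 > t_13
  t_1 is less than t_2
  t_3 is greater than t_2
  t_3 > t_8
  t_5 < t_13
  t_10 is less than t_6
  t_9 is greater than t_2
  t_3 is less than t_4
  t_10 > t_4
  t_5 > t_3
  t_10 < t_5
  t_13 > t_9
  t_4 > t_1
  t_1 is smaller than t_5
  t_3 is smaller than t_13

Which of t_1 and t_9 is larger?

t_1 < t_2 < t_8 < t_3 < t_4 < t_10 < t_5 < t_9, by transitivity through t_2, t_8, t_3, t_4, t_10, t_5.
So t_1 < t_9; t_9 is the larger of the two.

t_9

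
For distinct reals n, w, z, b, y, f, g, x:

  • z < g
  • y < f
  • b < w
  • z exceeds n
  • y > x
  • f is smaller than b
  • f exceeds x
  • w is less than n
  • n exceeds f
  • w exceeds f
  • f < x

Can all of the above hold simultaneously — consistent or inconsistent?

inconsistent

Chaining the given relations yields x < y < f, so x < f. But one relation states f < x. These cannot both hold.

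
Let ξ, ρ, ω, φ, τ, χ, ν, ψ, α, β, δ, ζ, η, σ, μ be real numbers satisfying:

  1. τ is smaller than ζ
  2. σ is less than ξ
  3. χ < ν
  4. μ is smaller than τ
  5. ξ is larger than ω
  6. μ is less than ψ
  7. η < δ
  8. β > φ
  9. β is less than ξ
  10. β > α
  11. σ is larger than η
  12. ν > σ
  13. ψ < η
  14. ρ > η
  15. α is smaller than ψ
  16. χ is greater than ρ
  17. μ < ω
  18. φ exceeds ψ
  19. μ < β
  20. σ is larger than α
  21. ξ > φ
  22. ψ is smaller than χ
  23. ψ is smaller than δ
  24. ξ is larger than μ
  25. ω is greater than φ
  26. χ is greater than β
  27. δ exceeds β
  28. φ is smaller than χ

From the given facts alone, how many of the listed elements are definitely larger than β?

4

The elements the relations force above β are δ, ξ, χ, ν — no chain reaches any other.
That is 4.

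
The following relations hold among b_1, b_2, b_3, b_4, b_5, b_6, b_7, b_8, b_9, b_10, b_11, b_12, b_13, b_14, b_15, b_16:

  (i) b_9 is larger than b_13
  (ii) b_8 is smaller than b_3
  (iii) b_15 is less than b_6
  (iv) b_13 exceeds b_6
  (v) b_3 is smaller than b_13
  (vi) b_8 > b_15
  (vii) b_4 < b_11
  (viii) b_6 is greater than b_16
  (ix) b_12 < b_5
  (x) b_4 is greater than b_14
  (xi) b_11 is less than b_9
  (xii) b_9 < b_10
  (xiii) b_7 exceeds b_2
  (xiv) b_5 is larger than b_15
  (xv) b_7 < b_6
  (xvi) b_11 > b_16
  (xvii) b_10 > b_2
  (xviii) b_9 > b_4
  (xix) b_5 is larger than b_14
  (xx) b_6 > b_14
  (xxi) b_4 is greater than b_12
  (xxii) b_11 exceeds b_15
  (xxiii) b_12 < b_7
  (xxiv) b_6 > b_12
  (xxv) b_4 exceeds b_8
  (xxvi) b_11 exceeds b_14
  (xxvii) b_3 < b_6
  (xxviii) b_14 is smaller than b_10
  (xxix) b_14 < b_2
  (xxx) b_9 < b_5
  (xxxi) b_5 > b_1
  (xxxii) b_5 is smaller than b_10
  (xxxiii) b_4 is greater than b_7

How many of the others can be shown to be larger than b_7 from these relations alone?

The elements the relations force above b_7 are b_4, b_6, b_11, b_13, b_9, b_5, b_10 — no chain reaches any other.
That is 7.

7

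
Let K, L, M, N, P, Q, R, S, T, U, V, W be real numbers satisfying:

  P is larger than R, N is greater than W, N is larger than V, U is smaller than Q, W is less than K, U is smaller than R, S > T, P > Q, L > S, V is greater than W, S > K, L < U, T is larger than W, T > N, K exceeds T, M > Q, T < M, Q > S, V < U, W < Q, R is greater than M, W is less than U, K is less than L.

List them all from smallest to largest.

W < V < N < T < K < S < L < U < Q < M < R < P

Nothing is placed below W, so it is least; from there W < V; V < N; N < T; T < K; K < S; S < L; L < U; U < Q; Q < M; M < R; R < P, each given directly.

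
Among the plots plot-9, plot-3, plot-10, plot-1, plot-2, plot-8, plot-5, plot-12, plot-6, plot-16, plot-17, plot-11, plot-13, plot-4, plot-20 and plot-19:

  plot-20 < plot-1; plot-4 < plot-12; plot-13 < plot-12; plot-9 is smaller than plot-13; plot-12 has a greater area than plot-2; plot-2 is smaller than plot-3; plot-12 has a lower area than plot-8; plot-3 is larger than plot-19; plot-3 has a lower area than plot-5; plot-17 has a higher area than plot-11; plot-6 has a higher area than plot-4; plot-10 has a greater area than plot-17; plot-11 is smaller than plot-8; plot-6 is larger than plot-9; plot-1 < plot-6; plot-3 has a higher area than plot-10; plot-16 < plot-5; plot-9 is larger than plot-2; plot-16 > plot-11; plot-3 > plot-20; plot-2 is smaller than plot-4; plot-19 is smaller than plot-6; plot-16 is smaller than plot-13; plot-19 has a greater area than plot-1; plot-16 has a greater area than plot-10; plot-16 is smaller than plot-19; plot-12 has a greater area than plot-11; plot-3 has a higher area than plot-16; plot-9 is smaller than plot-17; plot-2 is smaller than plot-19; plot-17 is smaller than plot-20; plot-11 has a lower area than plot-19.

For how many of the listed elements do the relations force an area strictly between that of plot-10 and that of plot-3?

The relations place plot-10 below plot-3. An element lies strictly between them when it is forced above plot-10 and also forced below plot-3.
Above plot-10: {plot-16, plot-13, plot-12, plot-19, plot-6, plot-8, plot-5}. Below plot-3: {plot-2, plot-9, plot-11, plot-17, plot-20, plot-16, plot-1, plot-19}.
Intersection: {plot-16, plot-19} — 2.

2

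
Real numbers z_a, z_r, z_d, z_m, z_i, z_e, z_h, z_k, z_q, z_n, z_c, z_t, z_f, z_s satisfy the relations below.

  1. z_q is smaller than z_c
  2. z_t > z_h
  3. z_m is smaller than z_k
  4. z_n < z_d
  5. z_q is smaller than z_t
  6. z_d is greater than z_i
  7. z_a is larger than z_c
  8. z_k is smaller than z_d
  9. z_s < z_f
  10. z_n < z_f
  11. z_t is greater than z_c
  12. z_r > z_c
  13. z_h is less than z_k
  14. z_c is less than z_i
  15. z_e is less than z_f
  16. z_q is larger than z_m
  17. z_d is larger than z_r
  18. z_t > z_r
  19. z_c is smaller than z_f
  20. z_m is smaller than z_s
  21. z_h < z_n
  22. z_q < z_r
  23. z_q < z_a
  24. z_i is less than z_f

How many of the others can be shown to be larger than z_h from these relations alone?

5

Directly above z_h: z_n, z_t, z_k.
One step further: z_f, z_d (5 so far).
No other element is forced above z_h by the given relations, so the count is 5.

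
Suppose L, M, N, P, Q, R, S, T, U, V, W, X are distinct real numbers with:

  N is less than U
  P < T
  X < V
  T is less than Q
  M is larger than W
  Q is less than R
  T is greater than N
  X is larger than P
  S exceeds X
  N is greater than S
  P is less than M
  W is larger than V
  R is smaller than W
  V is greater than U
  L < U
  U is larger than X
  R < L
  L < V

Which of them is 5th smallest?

T

Chaining the given pairs: P < X < S < N < T < Q < R < L < U < V < W < M.
The 5th smallest is T.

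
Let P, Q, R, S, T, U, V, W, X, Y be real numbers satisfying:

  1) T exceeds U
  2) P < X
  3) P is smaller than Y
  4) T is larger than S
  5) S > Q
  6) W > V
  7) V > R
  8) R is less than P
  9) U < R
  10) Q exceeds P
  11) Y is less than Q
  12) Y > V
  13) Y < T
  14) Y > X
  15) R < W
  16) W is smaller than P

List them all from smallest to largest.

U < R < V < W < P < X < Y < Q < S < T

Each adjacent pair is fixed by a given relation: U < R; R < V; V < W; W < P; P < X; X < Y; Y < Q; Q < S; S < T. Chaining them end to end gives the full order.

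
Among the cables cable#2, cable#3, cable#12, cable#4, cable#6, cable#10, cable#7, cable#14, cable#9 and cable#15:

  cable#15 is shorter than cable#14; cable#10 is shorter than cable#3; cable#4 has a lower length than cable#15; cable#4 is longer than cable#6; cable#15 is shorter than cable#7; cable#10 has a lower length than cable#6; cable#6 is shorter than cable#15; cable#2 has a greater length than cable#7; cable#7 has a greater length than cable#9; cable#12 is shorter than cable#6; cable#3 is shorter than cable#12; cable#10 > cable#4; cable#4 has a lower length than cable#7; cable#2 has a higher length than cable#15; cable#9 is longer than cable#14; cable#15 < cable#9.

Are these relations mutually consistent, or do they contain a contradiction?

inconsistent

Chaining the given relations yields cable#10 < cable#3 < cable#12 < cable#6 < cable#4, so cable#10 < cable#4. But one relation states cable#4 < cable#10. These cannot both hold.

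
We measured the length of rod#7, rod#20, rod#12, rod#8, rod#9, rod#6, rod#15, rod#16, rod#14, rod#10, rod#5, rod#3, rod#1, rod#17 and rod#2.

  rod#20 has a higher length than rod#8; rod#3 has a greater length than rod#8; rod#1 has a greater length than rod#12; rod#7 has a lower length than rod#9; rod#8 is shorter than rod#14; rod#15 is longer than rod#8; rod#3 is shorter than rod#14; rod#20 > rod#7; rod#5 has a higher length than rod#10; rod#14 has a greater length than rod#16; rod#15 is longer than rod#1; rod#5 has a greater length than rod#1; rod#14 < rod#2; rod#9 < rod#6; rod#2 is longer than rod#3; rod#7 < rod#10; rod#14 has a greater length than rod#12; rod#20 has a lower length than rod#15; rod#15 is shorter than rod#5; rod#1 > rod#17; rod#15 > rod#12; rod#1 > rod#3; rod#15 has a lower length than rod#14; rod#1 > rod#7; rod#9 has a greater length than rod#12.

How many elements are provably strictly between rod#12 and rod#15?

Chaining upward from rod#12 reaches: rod#1, rod#5, rod#14, rod#2, rod#9, rod#6.
Chaining downward from rod#15 reaches: rod#7, rod#8, rod#17, rod#20, rod#3, rod#1.
Strictly between rod#12 and rod#15 are those in both lists: rod#1 — 1 element.

1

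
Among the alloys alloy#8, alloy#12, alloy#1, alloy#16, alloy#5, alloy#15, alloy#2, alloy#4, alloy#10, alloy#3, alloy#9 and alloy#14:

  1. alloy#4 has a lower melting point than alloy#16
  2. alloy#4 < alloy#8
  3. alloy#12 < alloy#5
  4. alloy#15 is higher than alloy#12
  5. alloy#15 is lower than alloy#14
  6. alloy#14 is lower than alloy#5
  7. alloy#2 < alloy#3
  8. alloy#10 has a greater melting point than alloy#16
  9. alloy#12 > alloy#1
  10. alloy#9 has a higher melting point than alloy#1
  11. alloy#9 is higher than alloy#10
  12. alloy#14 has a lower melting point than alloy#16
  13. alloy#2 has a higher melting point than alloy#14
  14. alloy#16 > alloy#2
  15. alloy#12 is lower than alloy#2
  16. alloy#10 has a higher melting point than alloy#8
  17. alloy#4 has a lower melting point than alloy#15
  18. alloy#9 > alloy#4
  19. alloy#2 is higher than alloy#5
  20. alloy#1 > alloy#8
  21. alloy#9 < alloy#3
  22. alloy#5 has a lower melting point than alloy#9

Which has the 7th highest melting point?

Piecing the relations together gives one ordering: alloy#4 < alloy#8 < alloy#1 < alloy#12 < alloy#15 < alloy#14 < alloy#5 < alloy#2 < alloy#16 < alloy#10 < alloy#9 < alloy#3.
Counting 7 from the largest end gives alloy#14.

alloy#14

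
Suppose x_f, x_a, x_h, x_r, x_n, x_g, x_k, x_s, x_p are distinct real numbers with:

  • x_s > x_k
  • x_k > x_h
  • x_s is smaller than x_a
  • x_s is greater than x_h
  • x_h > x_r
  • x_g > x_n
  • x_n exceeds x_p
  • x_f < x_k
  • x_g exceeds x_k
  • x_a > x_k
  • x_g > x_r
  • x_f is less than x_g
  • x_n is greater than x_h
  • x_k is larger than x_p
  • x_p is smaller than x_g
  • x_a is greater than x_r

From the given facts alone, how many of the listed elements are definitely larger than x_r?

6

From x_r the given relations immediately reach x_h, x_g, x_a.
From those, x_n, x_k, x_s — 6 in total.
Nothing else is reachable above x_r; 6 in all.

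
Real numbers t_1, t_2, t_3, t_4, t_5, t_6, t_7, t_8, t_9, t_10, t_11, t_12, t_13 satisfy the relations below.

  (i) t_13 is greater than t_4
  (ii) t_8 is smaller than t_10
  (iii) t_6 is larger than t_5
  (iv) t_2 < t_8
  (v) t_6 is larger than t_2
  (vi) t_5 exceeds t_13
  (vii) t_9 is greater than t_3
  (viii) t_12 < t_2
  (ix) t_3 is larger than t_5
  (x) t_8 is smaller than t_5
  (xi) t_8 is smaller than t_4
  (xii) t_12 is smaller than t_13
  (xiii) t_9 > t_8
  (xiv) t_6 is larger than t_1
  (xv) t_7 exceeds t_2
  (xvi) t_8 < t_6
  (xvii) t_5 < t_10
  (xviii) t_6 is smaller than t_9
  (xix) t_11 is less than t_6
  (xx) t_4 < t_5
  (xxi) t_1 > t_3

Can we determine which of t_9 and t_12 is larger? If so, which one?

t_9

t_12 < t_2 and t_2 < t_8 give t_12 < t_8.
With t_8 < t_4: t_12 < t_2 < t_8 < t_4.
Then t_4 < t_13 extends the chain to t_13.
With t_13 < t_5: t_12 < t_2 < t_8 < t_4 < t_13 < t_5.
With t_5 < t_3: t_12 < t_2 < t_8 < t_4 < t_13 < t_5 < t_3.
With t_3 < t_1: t_12 < t_2 < t_8 < t_4 < t_13 < t_5 < t_3 < t_1.
With t_1 < t_6: t_12 < t_2 < t_8 < t_4 < t_13 < t_5 < t_3 < t_1 < t_6.
With t_6 < t_9: t_12 < t_2 < t_8 < t_4 < t_13 < t_5 < t_3 < t_1 < t_6 < t_9.
So t_9 is larger.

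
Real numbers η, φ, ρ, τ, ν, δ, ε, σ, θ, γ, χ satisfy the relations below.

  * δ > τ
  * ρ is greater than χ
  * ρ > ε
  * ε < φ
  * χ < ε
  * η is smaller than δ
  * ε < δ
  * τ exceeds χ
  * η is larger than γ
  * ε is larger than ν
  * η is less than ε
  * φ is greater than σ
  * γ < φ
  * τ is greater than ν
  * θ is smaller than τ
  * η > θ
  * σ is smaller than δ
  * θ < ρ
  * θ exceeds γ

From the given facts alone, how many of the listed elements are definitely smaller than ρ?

Directly below ρ: χ, θ, ε.
One step further: ν, γ, η (6 so far).
Nothing else is reachable below ρ; 6 in all.

6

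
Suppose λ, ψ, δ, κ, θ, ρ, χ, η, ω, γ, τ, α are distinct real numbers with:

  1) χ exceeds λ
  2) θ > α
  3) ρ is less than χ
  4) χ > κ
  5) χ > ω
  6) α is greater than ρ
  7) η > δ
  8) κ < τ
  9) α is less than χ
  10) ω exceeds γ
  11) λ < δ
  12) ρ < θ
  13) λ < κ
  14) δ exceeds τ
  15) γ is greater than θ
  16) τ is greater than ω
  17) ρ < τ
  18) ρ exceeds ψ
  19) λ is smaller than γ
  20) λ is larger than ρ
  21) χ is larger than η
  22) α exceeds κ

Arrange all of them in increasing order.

Nothing is placed below ψ, so it is least; from there ψ < ρ; ρ < λ; λ < κ; κ < α; α < θ; θ < γ; γ < ω; ω < τ; τ < δ; δ < η; η < χ, each given directly.

ψ < ρ < λ < κ < α < θ < γ < ω < τ < δ < η < χ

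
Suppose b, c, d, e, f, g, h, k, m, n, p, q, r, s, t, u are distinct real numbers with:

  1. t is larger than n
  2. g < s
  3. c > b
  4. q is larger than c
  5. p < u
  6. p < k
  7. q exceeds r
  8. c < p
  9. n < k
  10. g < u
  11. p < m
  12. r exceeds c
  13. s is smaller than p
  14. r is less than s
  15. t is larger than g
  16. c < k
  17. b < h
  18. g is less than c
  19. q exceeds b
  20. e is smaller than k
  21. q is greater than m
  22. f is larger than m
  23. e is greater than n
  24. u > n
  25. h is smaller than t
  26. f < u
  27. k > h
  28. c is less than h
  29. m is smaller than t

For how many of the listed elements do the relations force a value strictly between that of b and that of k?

5

Chaining upward from b reaches: c, r, s, p, m, h, t, f, q, u.
Chaining downward from k reaches: g, n, c, r, e, s, p, h.
Strictly between b and k are those in both lists: c, r, s, p, h — 5 elements.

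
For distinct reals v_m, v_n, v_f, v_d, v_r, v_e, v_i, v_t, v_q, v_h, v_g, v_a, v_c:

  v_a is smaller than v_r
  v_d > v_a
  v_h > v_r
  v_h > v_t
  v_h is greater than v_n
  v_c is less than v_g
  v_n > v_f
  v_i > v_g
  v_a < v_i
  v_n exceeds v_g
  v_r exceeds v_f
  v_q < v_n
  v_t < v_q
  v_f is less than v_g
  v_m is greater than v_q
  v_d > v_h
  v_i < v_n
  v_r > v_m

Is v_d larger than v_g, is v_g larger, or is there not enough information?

v_d

The relevant relations are v_g < v_i; v_i < v_n; v_n < v_h; v_h < v_d.
Chaining these gives v_g < v_i < v_n < v_h < v_d.
So v_d is larger.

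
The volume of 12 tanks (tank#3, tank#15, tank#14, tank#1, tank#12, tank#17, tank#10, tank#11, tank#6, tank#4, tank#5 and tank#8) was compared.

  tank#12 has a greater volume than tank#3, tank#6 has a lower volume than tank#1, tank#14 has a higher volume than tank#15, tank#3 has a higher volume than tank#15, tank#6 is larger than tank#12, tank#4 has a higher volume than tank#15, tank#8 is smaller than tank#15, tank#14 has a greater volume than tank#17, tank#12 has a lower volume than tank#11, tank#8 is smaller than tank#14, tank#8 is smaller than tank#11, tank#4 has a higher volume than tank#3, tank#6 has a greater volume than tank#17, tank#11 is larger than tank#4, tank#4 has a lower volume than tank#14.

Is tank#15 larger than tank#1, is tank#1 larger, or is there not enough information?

tank#15 < tank#3 and tank#3 < tank#12 give tank#15 < tank#12.
Then tank#12 < tank#6 extends the chain to tank#6.
With tank#6 < tank#1: tank#15 < tank#3 < tank#12 < tank#6 < tank#1.
So tank#1 is larger.

tank#1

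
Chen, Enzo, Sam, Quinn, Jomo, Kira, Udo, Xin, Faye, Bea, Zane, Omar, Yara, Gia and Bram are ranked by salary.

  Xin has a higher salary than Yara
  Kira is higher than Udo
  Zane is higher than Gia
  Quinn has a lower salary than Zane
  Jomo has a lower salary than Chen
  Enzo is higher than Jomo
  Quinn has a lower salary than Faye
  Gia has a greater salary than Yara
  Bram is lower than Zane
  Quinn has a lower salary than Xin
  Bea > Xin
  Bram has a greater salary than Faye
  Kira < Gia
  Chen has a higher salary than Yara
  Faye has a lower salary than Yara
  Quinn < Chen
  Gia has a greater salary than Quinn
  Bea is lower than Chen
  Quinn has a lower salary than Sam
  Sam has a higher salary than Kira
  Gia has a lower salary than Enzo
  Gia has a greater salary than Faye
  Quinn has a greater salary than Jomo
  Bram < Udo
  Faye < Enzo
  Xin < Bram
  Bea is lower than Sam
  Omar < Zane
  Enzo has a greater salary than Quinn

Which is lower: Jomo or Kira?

Jomo

The relevant relations are Jomo < Quinn; Quinn < Faye; Faye < Yara; Yara < Xin; Xin < Bram; Bram < Udo; Udo < Kira.
Together: Jomo < Quinn < Faye < Yara < Xin < Bram < Udo < Kira.
So Jomo < Kira; Jomo is the lower of the two.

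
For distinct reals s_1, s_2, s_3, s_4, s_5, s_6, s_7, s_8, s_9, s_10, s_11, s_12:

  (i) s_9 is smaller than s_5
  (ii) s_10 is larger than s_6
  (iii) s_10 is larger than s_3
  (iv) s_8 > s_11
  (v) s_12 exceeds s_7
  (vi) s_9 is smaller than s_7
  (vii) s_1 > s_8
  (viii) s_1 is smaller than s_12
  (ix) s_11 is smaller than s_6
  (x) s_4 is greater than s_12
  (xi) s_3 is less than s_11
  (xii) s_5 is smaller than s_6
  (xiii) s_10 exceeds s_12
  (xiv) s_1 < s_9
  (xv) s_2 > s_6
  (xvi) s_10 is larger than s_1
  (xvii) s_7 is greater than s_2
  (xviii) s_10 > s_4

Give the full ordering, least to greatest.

Each adjacent pair is fixed by a given relation: s_3 < s_11; s_11 < s_8; s_8 < s_1; s_1 < s_9; s_9 < s_5; s_5 < s_6; s_6 < s_2; s_2 < s_7; s_7 < s_12; s_12 < s_4; s_4 < s_10. Chaining them end to end gives the full order.

s_3 < s_11 < s_8 < s_1 < s_9 < s_5 < s_6 < s_2 < s_7 < s_12 < s_4 < s_10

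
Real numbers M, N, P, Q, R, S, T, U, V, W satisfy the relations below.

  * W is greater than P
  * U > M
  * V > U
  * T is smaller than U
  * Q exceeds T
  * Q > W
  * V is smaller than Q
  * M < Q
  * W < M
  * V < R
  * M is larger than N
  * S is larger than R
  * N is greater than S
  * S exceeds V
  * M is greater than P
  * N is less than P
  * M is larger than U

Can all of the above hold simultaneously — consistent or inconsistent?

inconsistent

We have M < U stated directly, yet also U < V < R < S < N < P < W < M by chaining the others — so U < M. Contradiction.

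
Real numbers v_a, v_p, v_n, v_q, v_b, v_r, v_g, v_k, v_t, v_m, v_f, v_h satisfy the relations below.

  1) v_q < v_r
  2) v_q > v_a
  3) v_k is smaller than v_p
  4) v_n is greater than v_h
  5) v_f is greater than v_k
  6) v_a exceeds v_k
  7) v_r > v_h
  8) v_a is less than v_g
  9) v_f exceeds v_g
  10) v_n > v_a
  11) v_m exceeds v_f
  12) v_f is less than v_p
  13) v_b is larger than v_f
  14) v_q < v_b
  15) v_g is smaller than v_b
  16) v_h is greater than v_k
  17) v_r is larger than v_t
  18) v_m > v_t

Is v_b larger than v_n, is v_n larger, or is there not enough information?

undetermined

Following every chain through v_n: below v_n we get v_k, v_h, v_a.
v_b is not reached, and no chain runs the other way from v_b to v_n.
So the given relations leave the order of v_n and v_b undetermined.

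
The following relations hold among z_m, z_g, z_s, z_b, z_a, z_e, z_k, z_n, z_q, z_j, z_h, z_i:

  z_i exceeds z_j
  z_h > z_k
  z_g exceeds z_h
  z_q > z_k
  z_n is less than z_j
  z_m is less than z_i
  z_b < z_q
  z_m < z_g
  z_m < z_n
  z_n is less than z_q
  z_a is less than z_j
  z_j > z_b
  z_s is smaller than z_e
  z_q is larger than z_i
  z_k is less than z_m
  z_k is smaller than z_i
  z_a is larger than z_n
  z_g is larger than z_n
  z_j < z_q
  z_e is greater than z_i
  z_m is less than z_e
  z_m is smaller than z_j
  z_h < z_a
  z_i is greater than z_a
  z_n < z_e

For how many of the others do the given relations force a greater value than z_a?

Directly above z_a: z_j, z_i.
One step further: z_e, z_q (4 so far).
No other element is forced above z_a by the given relations, so the count is 4.

4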